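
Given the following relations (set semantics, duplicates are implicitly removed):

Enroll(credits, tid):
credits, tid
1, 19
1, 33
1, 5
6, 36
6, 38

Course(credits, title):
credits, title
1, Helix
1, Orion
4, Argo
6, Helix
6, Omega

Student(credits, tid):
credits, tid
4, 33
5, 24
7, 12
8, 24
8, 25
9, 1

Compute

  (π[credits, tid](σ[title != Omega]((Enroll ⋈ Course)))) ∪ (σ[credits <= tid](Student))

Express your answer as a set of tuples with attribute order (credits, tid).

{(1, 19), (1, 33), (1, 5), (4, 33), (5, 24), (6, 36), (6, 38), (7, 12), (8, 24), (8, 25)}

Natural join on credits: {(1, 19, Helix), (1, 19, Orion), (1, 33, Helix), (1, 33, Orion), (1, 5, Helix), (1, 5, Orion), (6, 36, Helix), (6, 36, Omega), (6, 38, Helix), (6, 38, Omega)}
σ[title != Omega]: keep tuples satisfying title != Omega → {(1, 19, Helix), (1, 19, Orion), (1, 33, Helix), (1, 33, Orion), (1, 5, Helix), (1, 5, Orion), (6, 36, Helix), (6, 38, Helix)}
Keep only column(s) credits, tid (3 duplicate(s) eliminated): {(1, 19), (1, 33), (1, 5), (6, 36), (6, 38)}
σ[credits <= tid]: keep tuples satisfying credits <= tid → {(4, 33), (5, 24), (7, 12), (8, 24), (8, 25)}
Set union of the two operands is {(1, 19), (1, 33), (1, 5), (4, 33), (5, 24), (6, 36), (6, 38), (7, 12), (8, 24), (8, 25)}.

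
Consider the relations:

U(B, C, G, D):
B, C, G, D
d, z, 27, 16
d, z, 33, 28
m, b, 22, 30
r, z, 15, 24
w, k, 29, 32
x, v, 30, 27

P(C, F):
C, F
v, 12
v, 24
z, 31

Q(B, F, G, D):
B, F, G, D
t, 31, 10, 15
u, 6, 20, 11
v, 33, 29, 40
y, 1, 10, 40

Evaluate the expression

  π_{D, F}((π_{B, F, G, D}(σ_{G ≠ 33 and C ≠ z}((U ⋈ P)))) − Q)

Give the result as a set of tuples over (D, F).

{(27, 12), (27, 24)}

U ⋈ P (natural join on C): {(d, z, 27, 16, 31), (d, z, 33, 28, 31), (r, z, 15, 24, 31), (x, v, 30, 27, 12), (x, v, 30, 27, 24)}
Filtering on G ≠ 33 and C ≠ z leaves {(x, v, 30, 27, 12), (x, v, 30, 27, 24)}.
Projecting to B, F, G, D: {(x, 12, 30, 27), (x, 24, 30, 27)}
Taking the difference: {(x, 12, 30, 27), (x, 24, 30, 27)}
Projecting to D, F: {(27, 12), (27, 24)}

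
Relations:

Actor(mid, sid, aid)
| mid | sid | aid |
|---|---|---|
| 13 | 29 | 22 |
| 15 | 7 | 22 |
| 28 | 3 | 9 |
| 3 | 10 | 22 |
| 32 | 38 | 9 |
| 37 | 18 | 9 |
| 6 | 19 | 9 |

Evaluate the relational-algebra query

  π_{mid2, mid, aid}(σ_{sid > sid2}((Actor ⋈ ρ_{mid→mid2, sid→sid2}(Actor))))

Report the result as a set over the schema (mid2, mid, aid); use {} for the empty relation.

{(15, 13, 22), (15, 3, 22), (28, 32, 9), (28, 37, 9), (28, 6, 9), (3, 13, 22), (37, 32, 9), (37, 6, 9), (6, 32, 9)}

ρ[mid→mid2, sid→sid2]: schema becomes (mid2, sid2, aid); tuples unchanged.
Actor ⋈ ρ_{mid→mid2, sid→sid2}(Actor) (natural join on aid): {(13, 29, 22, 13, 29), (13, 29, 22, 15, 7), (13, 29, 22, 3, 10), (15, 7, 22, 13, 29), (15, 7, 22, 15, 7), (15, 7, 22, 3, 10), (28, 3, 9, 28, 3), (28, 3, 9, 32, 38), (28, 3, 9, 37, 18), (28, 3, 9, 6, 19), (3, 10, 22, 13, 29), (3, 10, 22, 15, 7), (3, 10, 22, 3, 10), (32, 38, 9, 28, 3), (32, 38, 9, 32, 38), (32, 38, 9, 37, 18), (32, 38, 9, 6, 19), (37, 18, 9, 28, 3), (37, 18, 9, 32, 38), (37, 18, 9, 37, 18), (37, 18, 9, 6, 19), (6, 19, 9, 28, 3), (6, 19, 9, 32, 38), (6, 19, 9, 37, 18), (6, 19, 9, 6, 19)}
σ[sid > sid2]: keep tuples satisfying sid > sid2 → {(13, 29, 22, 15, 7), (13, 29, 22, 3, 10), (3, 10, 22, 15, 7), (32, 38, 9, 28, 3), (32, 38, 9, 37, 18), (32, 38, 9, 6, 19), (37, 18, 9, 28, 3), (6, 19, 9, 28, 3), (6, 19, 9, 37, 18)}
π[mid2, mid, aid]: project onto (mid2, mid, aid) → {(15, 13, 22), (15, 3, 22), (28, 32, 9), (28, 37, 9), (28, 6, 9), (3, 13, 22), (37, 32, 9), (37, 6, 9), (6, 32, 9)}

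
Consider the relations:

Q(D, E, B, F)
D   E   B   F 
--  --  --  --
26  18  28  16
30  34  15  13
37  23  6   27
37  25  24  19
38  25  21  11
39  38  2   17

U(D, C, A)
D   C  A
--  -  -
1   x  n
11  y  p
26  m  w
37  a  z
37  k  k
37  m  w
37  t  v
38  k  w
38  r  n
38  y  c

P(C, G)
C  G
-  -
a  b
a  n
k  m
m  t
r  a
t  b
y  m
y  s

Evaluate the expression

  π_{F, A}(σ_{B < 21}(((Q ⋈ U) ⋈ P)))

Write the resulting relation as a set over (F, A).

Natural join on D: {(26, 18, 28, 16, m, w), (37, 23, 6, 27, a, z), (37, 23, 6, 27, k, k), (37, 23, 6, 27, m, w), (37, 23, 6, 27, t, v), (37, 25, 24, 19, a, z), (37, 25, 24, 19, k, k), (37, 25, 24, 19, m, w), (37, 25, 24, 19, t, v), (38, 25, 21, 11, k, w), (38, 25, 21, 11, r, n), (38, 25, 21, 11, y, c)}
Natural join on C: {(26, 18, 28, 16, m, w, t), (37, 23, 6, 27, a, z, b), (37, 23, 6, 27, a, z, n), (37, 23, 6, 27, k, k, m), (37, 23, 6, 27, m, w, t), (37, 23, 6, 27, t, v, b), (37, 25, 24, 19, a, z, b), (37, 25, 24, 19, a, z, n), (37, 25, 24, 19, k, k, m), (37, 25, 24, 19, m, w, t), (37, 25, 24, 19, t, v, b), (38, 25, 21, 11, k, w, m), (38, 25, 21, 11, r, n, a), (38, 25, 21, 11, y, c, m), (38, 25, 21, 11, y, c, s)}
Filtering on B < 21 leaves {(37, 23, 6, 27, a, z, b), (37, 23, 6, 27, a, z, n), (37, 23, 6, 27, k, k, m), (37, 23, 6, 27, m, w, t), (37, 23, 6, 27, t, v, b)}.
Keep only column(s) F, A (1 duplicate(s) eliminated): {(27, k), (27, v), (27, w), (27, z)}

{(27, k), (27, v), (27, w), (27, z)}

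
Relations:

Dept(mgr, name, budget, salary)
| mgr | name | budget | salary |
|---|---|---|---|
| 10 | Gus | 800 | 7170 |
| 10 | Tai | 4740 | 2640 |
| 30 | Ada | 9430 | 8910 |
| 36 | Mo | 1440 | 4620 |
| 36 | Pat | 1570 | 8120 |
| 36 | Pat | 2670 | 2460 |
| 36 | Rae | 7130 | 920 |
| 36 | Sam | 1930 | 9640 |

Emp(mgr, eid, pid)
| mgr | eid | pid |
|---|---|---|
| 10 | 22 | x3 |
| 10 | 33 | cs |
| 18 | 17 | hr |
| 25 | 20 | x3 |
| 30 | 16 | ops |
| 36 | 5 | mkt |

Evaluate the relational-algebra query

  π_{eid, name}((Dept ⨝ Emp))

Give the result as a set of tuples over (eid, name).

Natural join on mgr: {(10, Gus, 800, 7170, 22, x3), (10, Gus, 800, 7170, 33, cs), (10, Tai, 4740, 2640, 22, x3), (10, Tai, 4740, 2640, 33, cs), (30, Ada, 9430, 8910, 16, ops), (36, Mo, 1440, 4620, 5, mkt), (36, Pat, 1570, 8120, 5, mkt), (36, Pat, 2670, 2460, 5, mkt), (36, Rae, 7130, 920, 5, mkt), (36, Sam, 1930, 9640, 5, mkt)}
π_{eid, name} gives {(16, Ada), (22, Gus), (22, Tai), (33, Gus), (33, Tai), (5, Mo), (5, Pat), (5, Rae), (5, Sam)} (1 duplicate(s) eliminated).

{(16, Ada), (22, Gus), (22, Tai), (33, Gus), (33, Tai), (5, Mo), (5, Pat), (5, Rae), (5, Sam)}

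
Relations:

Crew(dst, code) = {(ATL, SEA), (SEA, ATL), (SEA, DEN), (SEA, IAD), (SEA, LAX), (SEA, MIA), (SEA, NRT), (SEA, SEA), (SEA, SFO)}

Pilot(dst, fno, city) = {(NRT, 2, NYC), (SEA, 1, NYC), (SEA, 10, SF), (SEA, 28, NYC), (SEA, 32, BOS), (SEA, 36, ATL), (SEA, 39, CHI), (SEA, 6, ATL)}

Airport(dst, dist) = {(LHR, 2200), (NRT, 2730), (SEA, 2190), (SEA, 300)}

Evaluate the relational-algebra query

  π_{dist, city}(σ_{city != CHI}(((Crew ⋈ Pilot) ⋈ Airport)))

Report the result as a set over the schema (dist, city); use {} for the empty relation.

{(2190, ATL), (2190, BOS), (2190, NYC), (2190, SF), (300, ATL), (300, BOS), (300, NYC), (300, SF)}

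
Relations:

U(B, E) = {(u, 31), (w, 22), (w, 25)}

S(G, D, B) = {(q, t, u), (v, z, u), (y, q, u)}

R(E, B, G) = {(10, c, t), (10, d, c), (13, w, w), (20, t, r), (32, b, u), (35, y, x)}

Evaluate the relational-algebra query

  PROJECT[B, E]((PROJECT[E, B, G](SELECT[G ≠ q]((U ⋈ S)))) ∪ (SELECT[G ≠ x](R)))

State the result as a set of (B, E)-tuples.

Joining U and S on B yields {(u, 31, q, t), (u, 31, v, z), (u, 31, y, q)}.
Apply σ_{G ≠ q}; surviving tuples: {(u, 31, v, z), (u, 31, y, q)}
Projecting to E, B, G: {(31, u, v), (31, u, y)}
Apply σ_{G ≠ x}; surviving tuples: {(10, c, t), (10, d, c), (13, w, w), (20, t, r), (32, b, u)}
Taking the union: {(10, c, t), (10, d, c), (13, w, w), (20, t, r), (31, u, v), (31, u, y), (32, b, u)}
Projecting to B, E (1 duplicate(s) eliminated): {(b, 32), (c, 10), (d, 10), (t, 20), (u, 31), (w, 13)}

{(b, 32), (c, 10), (d, 10), (t, 20), (u, 31), (w, 13)}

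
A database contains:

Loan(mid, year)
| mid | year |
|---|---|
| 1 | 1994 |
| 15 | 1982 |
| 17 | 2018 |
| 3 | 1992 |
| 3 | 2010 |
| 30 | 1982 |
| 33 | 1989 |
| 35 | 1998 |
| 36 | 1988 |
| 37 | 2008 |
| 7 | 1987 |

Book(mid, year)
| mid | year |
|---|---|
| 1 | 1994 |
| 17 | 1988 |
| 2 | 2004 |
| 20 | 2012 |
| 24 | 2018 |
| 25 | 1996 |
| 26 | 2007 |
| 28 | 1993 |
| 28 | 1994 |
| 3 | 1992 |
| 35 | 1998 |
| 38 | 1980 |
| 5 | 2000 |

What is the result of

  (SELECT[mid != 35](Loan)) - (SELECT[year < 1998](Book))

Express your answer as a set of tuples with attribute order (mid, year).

{(15, 1982), (17, 2018), (3, 2010), (30, 1982), (33, 1989), (36, 1988), (37, 2008), (7, 1987)}

Apply σ_{mid != 35}; surviving tuples: {(1, 1994), (15, 1982), (17, 2018), (3, 1992), (3, 2010), (30, 1982), (33, 1989), (36, 1988), (37, 2008), (7, 1987)}
Apply σ_{year < 1998}; surviving tuples: {(1, 1994), (17, 1988), (25, 1996), (28, 1993), (28, 1994), (3, 1992), (38, 1980)}
Difference: {(1, 1994), (15, 1982), (17, 2018), (3, 1992), (3, 2010), (30, 1982), (33, 1989), (36, 1988), (37, 2008), (7, 1987)} with {(1, 1994), (17, 1988), (25, 1996), (28, 1993), (28, 1994), (3, 1992), (38, 1980)} → {(15, 1982), (17, 2018), (3, 2010), (30, 1982), (33, 1989), (36, 1988), (37, 2008), (7, 1987)}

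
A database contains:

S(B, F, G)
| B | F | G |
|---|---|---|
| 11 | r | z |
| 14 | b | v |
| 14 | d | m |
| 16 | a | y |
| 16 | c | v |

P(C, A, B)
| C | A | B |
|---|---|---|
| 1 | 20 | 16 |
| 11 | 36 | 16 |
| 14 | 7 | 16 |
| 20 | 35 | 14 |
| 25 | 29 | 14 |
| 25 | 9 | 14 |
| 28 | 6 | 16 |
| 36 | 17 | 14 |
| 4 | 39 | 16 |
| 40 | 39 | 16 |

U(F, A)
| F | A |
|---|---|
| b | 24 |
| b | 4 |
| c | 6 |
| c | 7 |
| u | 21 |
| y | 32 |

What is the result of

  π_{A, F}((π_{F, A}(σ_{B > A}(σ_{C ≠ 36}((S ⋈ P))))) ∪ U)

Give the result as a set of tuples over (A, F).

S ⋈ P (natural join on B): {(14, b, v, 20, 35), (14, b, v, 25, 29), (14, b, v, 25, 9), (14, b, v, 36, 17), (14, d, m, 20, 35), (14, d, m, 25, 29), (14, d, m, 25, 9), (14, d, m, 36, 17), (16, a, y, 1, 20), (16, a, y, 11, 36), (16, a, y, 14, 7), (16, a, y, 28, 6), (16, a, y, 4, 39), (16, a, y, 40, 39), (16, c, v, 1, 20), (16, c, v, 11, 36), (16, c, v, 14, 7), (16, c, v, 28, 6), (16, c, v, 4, 39), (16, c, v, 40, 39)}
Apply σ_{C ≠ 36}; surviving tuples: {(14, b, v, 20, 35), (14, b, v, 25, 29), (14, b, v, 25, 9), (14, d, m, 20, 35), (14, d, m, 25, 29), (14, d, m, 25, 9), (16, a, y, 1, 20), (16, a, y, 11, 36), (16, a, y, 14, 7), (16, a, y, 28, 6), (16, a, y, 4, 39), (16, a, y, 40, 39), (16, c, v, 1, 20), (16, c, v, 11, 36), (16, c, v, 14, 7), (16, c, v, 28, 6), (16, c, v, 4, 39), (16, c, v, 40, 39)}
Apply σ_{B > A}; surviving tuples: {(14, b, v, 25, 9), (14, d, m, 25, 9), (16, a, y, 14, 7), (16, a, y, 28, 6), (16, c, v, 14, 7), (16, c, v, 28, 6)}
Projecting to F, A: {(a, 6), (a, 7), (b, 9), (c, 6), (c, 7), (d, 9)}
Set union of the two operands is {(a, 6), (a, 7), (b, 24), (b, 4), (b, 9), (c, 6), (c, 7), (d, 9), (u, 21), (y, 32)}.
Projecting to A, F: {(21, u), (24, b), (32, y), (4, b), (6, a), (6, c), (7, a), (7, c), (9, b), (9, d)}

{(21, u), (24, b), (32, y), (4, b), (6, a), (6, c), (7, a), (7, c), (9, b), (9, d)}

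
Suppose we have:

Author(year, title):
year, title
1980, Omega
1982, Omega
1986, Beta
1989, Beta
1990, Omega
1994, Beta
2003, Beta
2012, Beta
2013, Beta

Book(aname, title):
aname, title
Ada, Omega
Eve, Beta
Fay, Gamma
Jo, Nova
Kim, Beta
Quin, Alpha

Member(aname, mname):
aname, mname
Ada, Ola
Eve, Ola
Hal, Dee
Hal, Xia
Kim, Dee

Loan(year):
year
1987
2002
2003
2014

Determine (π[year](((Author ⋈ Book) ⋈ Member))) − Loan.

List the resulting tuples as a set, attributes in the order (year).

{1980, 1982, 1986, 1989, 1990, 1994, 2012, 2013}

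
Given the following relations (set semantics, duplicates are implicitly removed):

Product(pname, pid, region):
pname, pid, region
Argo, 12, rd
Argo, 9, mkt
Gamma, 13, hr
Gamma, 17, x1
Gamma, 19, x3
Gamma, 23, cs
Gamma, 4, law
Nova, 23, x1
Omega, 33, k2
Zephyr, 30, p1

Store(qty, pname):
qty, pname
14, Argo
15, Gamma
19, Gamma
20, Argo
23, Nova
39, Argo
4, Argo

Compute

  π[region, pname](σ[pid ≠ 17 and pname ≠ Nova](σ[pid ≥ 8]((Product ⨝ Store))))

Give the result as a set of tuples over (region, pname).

Natural join on pname: {(Argo, 12, rd, 14), (Argo, 12, rd, 20), (Argo, 12, rd, 39), (Argo, 12, rd, 4), (Argo, 9, mkt, 14), (Argo, 9, mkt, 20), (Argo, 9, mkt, 39), (Argo, 9, mkt, 4), (Gamma, 13, hr, 15), (Gamma, 13, hr, 19), (Gamma, 17, x1, 15), (Gamma, 17, x1, 19), (Gamma, 19, x3, 15), (Gamma, 19, x3, 19), (Gamma, 23, cs, 15), (Gamma, 23, cs, 19), (Gamma, 4, law, 15), (Gamma, 4, law, 19), (Nova, 23, x1, 23)}
σ[pid ≥ 8]: keep tuples satisfying pid ≥ 8 → {(Argo, 12, rd, 14), (Argo, 12, rd, 20), (Argo, 12, rd, 39), (Argo, 12, rd, 4), (Argo, 9, mkt, 14), (Argo, 9, mkt, 20), (Argo, 9, mkt, 39), (Argo, 9, mkt, 4), (Gamma, 13, hr, 15), (Gamma, 13, hr, 19), (Gamma, 17, x1, 15), (Gamma, 17, x1, 19), (Gamma, 19, x3, 15), (Gamma, 19, x3, 19), (Gamma, 23, cs, 15), (Gamma, 23, cs, 19), (Nova, 23, x1, 23)}
σ[pid ≠ 17 and pname ≠ Nova]: keep tuples satisfying pid ≠ 17 and pname ≠ Nova → {(Argo, 12, rd, 14), (Argo, 12, rd, 20), (Argo, 12, rd, 39), (Argo, 12, rd, 4), (Argo, 9, mkt, 14), (Argo, 9, mkt, 20), (Argo, 9, mkt, 39), (Argo, 9, mkt, 4), (Gamma, 13, hr, 15), (Gamma, 13, hr, 19), (Gamma, 19, x3, 15), (Gamma, 19, x3, 19), (Gamma, 23, cs, 15), (Gamma, 23, cs, 19)}
π[region, pname]: project onto (region, pname) (9 duplicate(s) eliminated) → {(cs, Gamma), (hr, Gamma), (mkt, Argo), (rd, Argo), (x3, Gamma)}

{(cs, Gamma), (hr, Gamma), (mkt, Argo), (rd, Argo), (x3, Gamma)}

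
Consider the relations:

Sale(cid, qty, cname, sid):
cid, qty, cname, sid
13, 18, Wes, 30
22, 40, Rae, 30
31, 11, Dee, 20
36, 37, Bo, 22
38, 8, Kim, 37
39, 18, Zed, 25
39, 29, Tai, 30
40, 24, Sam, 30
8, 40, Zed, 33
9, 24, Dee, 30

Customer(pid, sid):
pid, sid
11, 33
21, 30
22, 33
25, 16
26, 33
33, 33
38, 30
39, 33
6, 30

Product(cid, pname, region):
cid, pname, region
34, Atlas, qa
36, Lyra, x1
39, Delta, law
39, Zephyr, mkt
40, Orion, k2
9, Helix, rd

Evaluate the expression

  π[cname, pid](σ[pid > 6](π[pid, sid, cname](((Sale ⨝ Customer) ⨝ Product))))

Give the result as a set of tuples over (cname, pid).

Joining Sale and Customer on sid yields {(13, 18, Wes, 30, 21), (13, 18, Wes, 30, 38), (13, 18, Wes, 30, 6), (22, 40, Rae, 30, 21), (22, 40, Rae, 30, 38), (22, 40, Rae, 30, 6), (39, 29, Tai, 30, 21), (39, 29, Tai, 30, 38), (39, 29, Tai, 30, 6), (40, 24, Sam, 30, 21), (40, 24, Sam, 30, 38), (40, 24, Sam, 30, 6), (8, 40, Zed, 33, 11), (8, 40, Zed, 33, 22), (8, 40, Zed, 33, 26), (8, 40, Zed, 33, 33), (8, 40, Zed, 33, 39), (9, 24, Dee, 30, 21), (9, 24, Dee, 30, 38), (9, 24, Dee, 30, 6)}.
Joining (Sale ⨝ Customer) and Product on cid yields {(39, 29, Tai, 30, 21, Delta, law), (39, 29, Tai, 30, 21, Zephyr, mkt), (39, 29, Tai, 30, 38, Delta, law), (39, 29, Tai, 30, 38, Zephyr, mkt), (39, 29, Tai, 30, 6, Delta, law), (39, 29, Tai, 30, 6, Zephyr, mkt), (40, 24, Sam, 30, 21, Orion, k2), (40, 24, Sam, 30, 38, Orion, k2), (40, 24, Sam, 30, 6, Orion, k2), (9, 24, Dee, 30, 21, Helix, rd), (9, 24, Dee, 30, 38, Helix, rd), (9, 24, Dee, 30, 6, Helix, rd)}.
Keep only column(s) pid, sid, cname (3 duplicate(s) eliminated): {(21, 30, Dee), (21, 30, Sam), (21, 30, Tai), (38, 30, Dee), (38, 30, Sam), (38, 30, Tai), (6, 30, Dee), (6, 30, Sam), (6, 30, Tai)}
Apply σ_{pid > 6}; surviving tuples: {(21, 30, Dee), (21, 30, Sam), (21, 30, Tai), (38, 30, Dee), (38, 30, Sam), (38, 30, Tai)}
Keep only column(s) cname, pid: {(Dee, 21), (Dee, 38), (Sam, 21), (Sam, 38), (Tai, 21), (Tai, 38)}

{(Dee, 21), (Dee, 38), (Sam, 21), (Sam, 38), (Tai, 21), (Tai, 38)}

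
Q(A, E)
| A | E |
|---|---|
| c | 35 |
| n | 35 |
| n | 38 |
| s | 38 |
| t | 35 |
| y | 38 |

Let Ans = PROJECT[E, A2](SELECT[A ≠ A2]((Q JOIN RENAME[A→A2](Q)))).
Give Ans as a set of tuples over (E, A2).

{(35, c), (35, n), (35, t), (38, n), (38, s), (38, y)}

ρ[A→A2]: schema becomes (A2, E); tuples unchanged.
Natural join on E: {(c, 35, c), (c, 35, n), (c, 35, t), (n, 35, c), (n, 35, n), (n, 35, t), (n, 38, n), (n, 38, s), (n, 38, y), (s, 38, n), (s, 38, s), (s, 38, y), (t, 35, c), (t, 35, n), (t, 35, t), (y, 38, n), (y, 38, s), (y, 38, y)}
Apply σ_{A ≠ A2}; surviving tuples: {(c, 35, n), (c, 35, t), (n, 35, c), (n, 35, t), (n, 38, s), (n, 38, y), (s, 38, n), (s, 38, y), (t, 35, c), (t, 35, n), (y, 38, n), (y, 38, s)}
π_{E, A2} gives {(35, c), (35, n), (35, t), (38, n), (38, s), (38, y)} (6 duplicate(s) eliminated).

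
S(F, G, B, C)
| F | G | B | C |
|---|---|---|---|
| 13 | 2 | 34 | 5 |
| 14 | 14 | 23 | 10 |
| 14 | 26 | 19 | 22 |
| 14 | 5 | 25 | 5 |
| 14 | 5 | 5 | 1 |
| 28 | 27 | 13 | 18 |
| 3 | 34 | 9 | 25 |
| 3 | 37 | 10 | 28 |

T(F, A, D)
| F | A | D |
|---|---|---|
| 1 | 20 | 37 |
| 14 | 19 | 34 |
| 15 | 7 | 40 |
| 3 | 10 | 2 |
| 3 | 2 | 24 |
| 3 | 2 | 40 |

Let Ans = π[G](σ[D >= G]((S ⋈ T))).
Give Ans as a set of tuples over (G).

Natural join on F: {(14, 14, 23, 10, 19, 34), (14, 26, 19, 22, 19, 34), (14, 5, 25, 5, 19, 34), (14, 5, 5, 1, 19, 34), (3, 34, 9, 25, 10, 2), (3, 34, 9, 25, 2, 24), (3, 34, 9, 25, 2, 40), (3, 37, 10, 28, 10, 2), (3, 37, 10, 28, 2, 24), (3, 37, 10, 28, 2, 40)}
Selection D >= G: {(14, 14, 23, 10, 19, 34), (14, 26, 19, 22, 19, 34), (14, 5, 25, 5, 19, 34), (14, 5, 5, 1, 19, 34), (3, 34, 9, 25, 2, 40), (3, 37, 10, 28, 2, 40)}
Projecting to G (1 duplicate(s) eliminated): {14, 26, 34, 37, 5}

{14, 26, 34, 37, 5}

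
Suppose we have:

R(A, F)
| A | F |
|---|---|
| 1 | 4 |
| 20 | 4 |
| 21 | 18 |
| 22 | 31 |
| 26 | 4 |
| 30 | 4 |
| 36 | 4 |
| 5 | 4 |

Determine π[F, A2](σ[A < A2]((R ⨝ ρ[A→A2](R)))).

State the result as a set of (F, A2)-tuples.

{(4, 20), (4, 26), (4, 30), (4, 36), (4, 5)}

ρ[A→A2]: schema becomes (A2, F); tuples unchanged.
Natural join on F: {(1, 4, 1), (1, 4, 20), (1, 4, 26), (1, 4, 30), (1, 4, 36), (1, 4, 5), (20, 4, 1), (20, 4, 20), (20, 4, 26), (20, 4, 30), (20, 4, 36), (20, 4, 5), (21, 18, 21), (22, 31, 22), (26, 4, 1), (26, 4, 20), (26, 4, 26), (26, 4, 30), (26, 4, 36), (26, 4, 5), (30, 4, 1), (30, 4, 20), (30, 4, 26), (30, 4, 30), (30, 4, 36), (30, 4, 5), (36, 4, 1), (36, 4, 20), (36, 4, 26), (36, 4, 30), (36, 4, 36), (36, 4, 5), (5, 4, 1), (5, 4, 20), (5, 4, 26), (5, 4, 30), (5, 4, 36), (5, 4, 5)}
Filtering on A < A2 leaves {(1, 4, 20), (1, 4, 26), (1, 4, 30), (1, 4, 36), (1, 4, 5), (20, 4, 26), (20, 4, 30), (20, 4, 36), (26, 4, 30), (26, 4, 36), (30, 4, 36), (5, 4, 20), (5, 4, 26), (5, 4, 30), (5, 4, 36)}.
π_{F, A2} gives {(4, 20), (4, 26), (4, 30), (4, 36), (4, 5)} (10 duplicate(s) eliminated).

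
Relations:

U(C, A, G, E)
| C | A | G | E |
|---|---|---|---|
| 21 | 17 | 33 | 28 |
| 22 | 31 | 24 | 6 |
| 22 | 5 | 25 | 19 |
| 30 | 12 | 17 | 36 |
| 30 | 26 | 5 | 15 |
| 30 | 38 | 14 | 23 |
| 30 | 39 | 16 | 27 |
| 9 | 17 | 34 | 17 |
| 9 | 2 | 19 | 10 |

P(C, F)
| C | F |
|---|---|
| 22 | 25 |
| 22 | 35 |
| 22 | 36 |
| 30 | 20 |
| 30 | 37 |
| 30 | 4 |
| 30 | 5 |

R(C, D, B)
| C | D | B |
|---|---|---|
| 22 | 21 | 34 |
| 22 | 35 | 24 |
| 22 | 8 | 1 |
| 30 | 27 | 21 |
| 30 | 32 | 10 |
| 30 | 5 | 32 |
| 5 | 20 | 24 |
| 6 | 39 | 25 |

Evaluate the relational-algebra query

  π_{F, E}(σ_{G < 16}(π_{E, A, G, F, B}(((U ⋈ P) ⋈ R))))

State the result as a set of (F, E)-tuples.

{(20, 15), (20, 23), (37, 15), (37, 23), (4, 15), (4, 23), (5, 15), (5, 23)}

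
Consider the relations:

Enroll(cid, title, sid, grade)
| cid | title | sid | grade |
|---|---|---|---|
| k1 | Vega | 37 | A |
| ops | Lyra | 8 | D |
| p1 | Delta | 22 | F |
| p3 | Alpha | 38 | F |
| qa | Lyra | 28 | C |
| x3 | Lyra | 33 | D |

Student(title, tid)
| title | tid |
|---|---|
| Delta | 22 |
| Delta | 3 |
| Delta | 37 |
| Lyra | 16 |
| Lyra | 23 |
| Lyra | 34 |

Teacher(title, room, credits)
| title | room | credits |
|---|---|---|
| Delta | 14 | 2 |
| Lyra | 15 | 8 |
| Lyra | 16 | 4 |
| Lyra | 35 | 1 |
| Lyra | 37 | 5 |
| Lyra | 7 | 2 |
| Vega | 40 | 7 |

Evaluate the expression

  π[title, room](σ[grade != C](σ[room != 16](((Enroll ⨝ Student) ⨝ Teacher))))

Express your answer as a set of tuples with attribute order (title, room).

{(Delta, 14), (Lyra, 15), (Lyra, 35), (Lyra, 37), (Lyra, 7)}

Enroll ⋈ Student (natural join on title): {(ops, Lyra, 8, D, 16), (ops, Lyra, 8, D, 23), (ops, Lyra, 8, D, 34), (p1, Delta, 22, F, 22), (p1, Delta, 22, F, 3), (p1, Delta, 22, F, 37), (qa, Lyra, 28, C, 16), (qa, Lyra, 28, C, 23), (qa, Lyra, 28, C, 34), (x3, Lyra, 33, D, 16), (x3, Lyra, 33, D, 23), (x3, Lyra, 33, D, 34)}
(Enroll ⨝ Student) ⋈ Teacher (natural join on title): {(ops, Lyra, 8, D, 16, 15, 8), (ops, Lyra, 8, D, 16, 16, 4), (ops, Lyra, 8, D, 16, 35, 1), (ops, Lyra, 8, D, 16, 37, 5), (ops, Lyra, 8, D, 16, 7, 2), (ops, Lyra, 8, D, 23, 15, 8), (ops, Lyra, 8, D, 23, 16, 4), (ops, Lyra, 8, D, 23, 35, 1), (ops, Lyra, 8, D, 23, 37, 5), (ops, Lyra, 8, D, 23, 7, 2), (ops, Lyra, 8, D, 34, 15, 8), (ops, Lyra, 8, D, 34, 16, 4), (ops, Lyra, 8, D, 34, 35, 1), (ops, Lyra, 8, D, 34, 37, 5), (ops, Lyra, 8, D, 34, 7, 2), (p1, Delta, 22, F, 22, 14, 2), (p1, Delta, 22, F, 3, 14, 2), (p1, Delta, 22, F, 37, 14, 2), (qa, Lyra, 28, C, 16, 15, 8), (qa, Lyra, 28, C, 16, 16, 4), (qa, Lyra, 28, C, 16, 35, 1), (qa, Lyra, 28, C, 16, 37, 5), (qa, Lyra, 28, C, 16, 7, 2), (qa, Lyra, 28, C, 23, 15, 8), (qa, Lyra, 28, C, 23, 16, 4), (qa, Lyra, 28, C, 23, 35, 1), (qa, Lyra, 28, C, 23, 37, 5), (qa, Lyra, 28, C, 23, 7, 2), (qa, Lyra, 28, C, 34, 15, 8), (qa, Lyra, 28, C, 34, 16, 4), (qa, Lyra, 28, C, 34, 35, 1), (qa, Lyra, 28, C, 34, 37, 5), (qa, Lyra, 28, C, 34, 7, 2), (x3, Lyra, 33, D, 16, 15, 8), (x3, Lyra, 33, D, 16, 16, 4), (x3, Lyra, 33, D, 16, 35, 1), (x3, Lyra, 33, D, 16, 37, 5), (x3, Lyra, 33, D, 16, 7, 2), (x3, Lyra, 33, D, 23, 15, 8), (x3, Lyra, 33, D, 23, 16, 4), (x3, Lyra, 33, D, 23, 35, 1), (x3, Lyra, 33, D, 23, 37, 5), (x3, Lyra, 33, D, 23, 7, 2), (x3, Lyra, 33, D, 34, 15, 8), (x3, Lyra, 33, D, 34, 16, 4), (x3, Lyra, 33, D, 34, 35, 1), (x3, Lyra, 33, D, 34, 37, 5), (x3, Lyra, 33, D, 34, 7, 2)}
Selection room != 16: {(ops, Lyra, 8, D, 16, 15, 8), (ops, Lyra, 8, D, 16, 35, 1), (ops, Lyra, 8, D, 16, 37, 5), (ops, Lyra, 8, D, 16, 7, 2), (ops, Lyra, 8, D, 23, 15, 8), (ops, Lyra, 8, D, 23, 35, 1), (ops, Lyra, 8, D, 23, 37, 5), (ops, Lyra, 8, D, 23, 7, 2), (ops, Lyra, 8, D, 34, 15, 8), (ops, Lyra, 8, D, 34, 35, 1), (ops, Lyra, 8, D, 34, 37, 5), (ops, Lyra, 8, D, 34, 7, 2), (p1, Delta, 22, F, 22, 14, 2), (p1, Delta, 22, F, 3, 14, 2), (p1, Delta, 22, F, 37, 14, 2), (qa, Lyra, 28, C, 16, 15, 8), (qa, Lyra, 28, C, 16, 35, 1), (qa, Lyra, 28, C, 16, 37, 5), (qa, Lyra, 28, C, 16, 7, 2), (qa, Lyra, 28, C, 23, 15, 8), (qa, Lyra, 28, C, 23, 35, 1), (qa, Lyra, 28, C, 23, 37, 5), (qa, Lyra, 28, C, 23, 7, 2), (qa, Lyra, 28, C, 34, 15, 8), (qa, Lyra, 28, C, 34, 35, 1), (qa, Lyra, 28, C, 34, 37, 5), (qa, Lyra, 28, C, 34, 7, 2), (x3, Lyra, 33, D, 16, 15, 8), (x3, Lyra, 33, D, 16, 35, 1), (x3, Lyra, 33, D, 16, 37, 5), (x3, Lyra, 33, D, 16, 7, 2), (x3, Lyra, 33, D, 23, 15, 8), (x3, Lyra, 33, D, 23, 35, 1), (x3, Lyra, 33, D, 23, 37, 5), (x3, Lyra, 33, D, 23, 7, 2), (x3, Lyra, 33, D, 34, 15, 8), (x3, Lyra, 33, D, 34, 35, 1), (x3, Lyra, 33, D, 34, 37, 5), (x3, Lyra, 33, D, 34, 7, 2)}
Selection grade != C: {(ops, Lyra, 8, D, 16, 15, 8), (ops, Lyra, 8, D, 16, 35, 1), (ops, Lyra, 8, D, 16, 37, 5), (ops, Lyra, 8, D, 16, 7, 2), (ops, Lyra, 8, D, 23, 15, 8), (ops, Lyra, 8, D, 23, 35, 1), (ops, Lyra, 8, D, 23, 37, 5), (ops, Lyra, 8, D, 23, 7, 2), (ops, Lyra, 8, D, 34, 15, 8), (ops, Lyra, 8, D, 34, 35, 1), (ops, Lyra, 8, D, 34, 37, 5), (ops, Lyra, 8, D, 34, 7, 2), (p1, Delta, 22, F, 22, 14, 2), (p1, Delta, 22, F, 3, 14, 2), (p1, Delta, 22, F, 37, 14, 2), (x3, Lyra, 33, D, 16, 15, 8), (x3, Lyra, 33, D, 16, 35, 1), (x3, Lyra, 33, D, 16, 37, 5), (x3, Lyra, 33, D, 16, 7, 2), (x3, Lyra, 33, D, 23, 15, 8), (x3, Lyra, 33, D, 23, 35, 1), (x3, Lyra, 33, D, 23, 37, 5), (x3, Lyra, 33, D, 23, 7, 2), (x3, Lyra, 33, D, 34, 15, 8), (x3, Lyra, 33, D, 34, 35, 1), (x3, Lyra, 33, D, 34, 37, 5), (x3, Lyra, 33, D, 34, 7, 2)}
Projecting to title, room (22 duplicate(s) eliminated): {(Delta, 14), (Lyra, 15), (Lyra, 35), (Lyra, 37), (Lyra, 7)}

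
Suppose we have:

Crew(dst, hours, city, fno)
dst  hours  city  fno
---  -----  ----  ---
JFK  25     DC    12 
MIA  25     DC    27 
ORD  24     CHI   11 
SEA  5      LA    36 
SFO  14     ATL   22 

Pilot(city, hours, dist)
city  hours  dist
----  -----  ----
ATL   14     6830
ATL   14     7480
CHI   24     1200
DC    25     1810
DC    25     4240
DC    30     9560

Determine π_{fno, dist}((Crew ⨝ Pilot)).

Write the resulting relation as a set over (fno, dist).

Natural join on hours, city: {(JFK, 25, DC, 12, 1810), (JFK, 25, DC, 12, 4240), (MIA, 25, DC, 27, 1810), (MIA, 25, DC, 27, 4240), (ORD, 24, CHI, 11, 1200), (SFO, 14, ATL, 22, 6830), (SFO, 14, ATL, 22, 7480)}
Keep only column(s) fno, dist: {(11, 1200), (12, 1810), (12, 4240), (22, 6830), (22, 7480), (27, 1810), (27, 4240)}

{(11, 1200), (12, 1810), (12, 4240), (22, 6830), (22, 7480), (27, 1810), (27, 4240)}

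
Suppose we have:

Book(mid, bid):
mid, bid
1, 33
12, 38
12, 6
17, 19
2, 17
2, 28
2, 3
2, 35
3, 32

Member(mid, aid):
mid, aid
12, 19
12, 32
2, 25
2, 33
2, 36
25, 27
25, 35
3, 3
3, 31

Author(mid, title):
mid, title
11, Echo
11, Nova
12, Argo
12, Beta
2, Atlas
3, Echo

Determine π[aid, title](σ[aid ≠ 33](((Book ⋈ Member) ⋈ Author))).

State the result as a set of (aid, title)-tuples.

{(19, Argo), (19, Beta), (25, Atlas), (3, Echo), (31, Echo), (32, Argo), (32, Beta), (36, Atlas)}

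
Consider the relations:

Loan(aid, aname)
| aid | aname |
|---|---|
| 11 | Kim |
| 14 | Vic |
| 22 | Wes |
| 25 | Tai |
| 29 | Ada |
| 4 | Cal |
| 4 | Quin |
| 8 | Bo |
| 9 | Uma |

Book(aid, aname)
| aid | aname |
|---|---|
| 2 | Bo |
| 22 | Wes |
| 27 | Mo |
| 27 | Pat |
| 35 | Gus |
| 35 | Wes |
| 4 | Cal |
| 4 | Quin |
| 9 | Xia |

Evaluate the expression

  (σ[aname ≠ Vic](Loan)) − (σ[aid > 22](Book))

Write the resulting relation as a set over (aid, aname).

{(11, Kim), (22, Wes), (25, Tai), (29, Ada), (4, Cal), (4, Quin), (8, Bo), (9, Uma)}

σ[aname ≠ Vic]: keep tuples satisfying aname ≠ Vic → {(11, Kim), (22, Wes), (25, Tai), (29, Ada), (4, Cal), (4, Quin), (8, Bo), (9, Uma)}
σ[aid > 22]: keep tuples satisfying aid > 22 → {(27, Mo), (27, Pat), (35, Gus), (35, Wes)}
Set difference of the two operands is {(11, Kim), (22, Wes), (25, Tai), (29, Ada), (4, Cal), (4, Quin), (8, Bo), (9, Uma)}.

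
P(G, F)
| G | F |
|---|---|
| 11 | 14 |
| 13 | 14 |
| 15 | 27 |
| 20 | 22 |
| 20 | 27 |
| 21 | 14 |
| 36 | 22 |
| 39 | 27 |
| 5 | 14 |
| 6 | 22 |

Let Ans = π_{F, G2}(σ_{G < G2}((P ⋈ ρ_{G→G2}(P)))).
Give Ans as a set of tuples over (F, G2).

{(14, 11), (14, 13), (14, 21), (22, 20), (22, 36), (27, 20), (27, 39)}

ρ[G→G2]: schema becomes (G2, F); tuples unchanged.
P ⋈ ρ_{G→G2}(P) (natural join on F): {(11, 14, 11), (11, 14, 13), (11, 14, 21), (11, 14, 5), (13, 14, 11), (13, 14, 13), (13, 14, 21), (13, 14, 5), (15, 27, 15), (15, 27, 20), (15, 27, 39), (20, 22, 20), (20, 22, 36), (20, 22, 6), (20, 27, 15), (20, 27, 20), (20, 27, 39), (21, 14, 11), (21, 14, 13), (21, 14, 21), (21, 14, 5), (36, 22, 20), (36, 22, 36), (36, 22, 6), (39, 27, 15), (39, 27, 20), (39, 27, 39), (5, 14, 11), (5, 14, 13), (5, 14, 21), (5, 14, 5), (6, 22, 20), (6, 22, 36), (6, 22, 6)}
σ[G < G2]: keep tuples satisfying G < G2 → {(11, 14, 13), (11, 14, 21), (13, 14, 21), (15, 27, 20), (15, 27, 39), (20, 22, 36), (20, 27, 39), (5, 14, 11), (5, 14, 13), (5, 14, 21), (6, 22, 20), (6, 22, 36)}
Keep only column(s) F, G2 (5 duplicate(s) eliminated): {(14, 11), (14, 13), (14, 21), (22, 20), (22, 36), (27, 20), (27, 39)}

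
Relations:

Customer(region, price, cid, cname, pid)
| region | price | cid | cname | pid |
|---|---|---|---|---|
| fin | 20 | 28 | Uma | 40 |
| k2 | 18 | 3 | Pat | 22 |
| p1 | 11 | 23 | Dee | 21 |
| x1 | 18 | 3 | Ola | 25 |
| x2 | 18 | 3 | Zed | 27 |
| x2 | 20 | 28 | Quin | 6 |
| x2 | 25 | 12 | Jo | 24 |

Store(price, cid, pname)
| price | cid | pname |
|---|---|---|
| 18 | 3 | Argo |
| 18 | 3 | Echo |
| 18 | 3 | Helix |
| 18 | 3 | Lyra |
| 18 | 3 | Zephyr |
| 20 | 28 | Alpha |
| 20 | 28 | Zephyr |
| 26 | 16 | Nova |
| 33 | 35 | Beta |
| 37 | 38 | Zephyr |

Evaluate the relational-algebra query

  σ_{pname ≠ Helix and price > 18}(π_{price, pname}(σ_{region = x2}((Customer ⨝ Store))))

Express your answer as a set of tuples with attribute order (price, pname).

{(20, Alpha), (20, Zephyr)}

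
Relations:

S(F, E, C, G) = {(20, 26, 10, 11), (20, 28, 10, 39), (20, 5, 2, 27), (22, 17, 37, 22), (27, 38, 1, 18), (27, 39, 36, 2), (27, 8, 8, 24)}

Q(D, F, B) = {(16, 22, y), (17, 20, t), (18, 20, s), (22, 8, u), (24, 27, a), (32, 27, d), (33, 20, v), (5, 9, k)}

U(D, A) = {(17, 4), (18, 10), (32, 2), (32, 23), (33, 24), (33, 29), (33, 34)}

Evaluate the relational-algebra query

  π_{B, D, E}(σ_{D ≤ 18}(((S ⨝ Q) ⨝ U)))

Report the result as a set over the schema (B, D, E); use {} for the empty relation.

Joining S and Q on F yields {(20, 26, 10, 11, 17, t), (20, 26, 10, 11, 18, s), (20, 26, 10, 11, 33, v), (20, 28, 10, 39, 17, t), (20, 28, 10, 39, 18, s), (20, 28, 10, 39, 33, v), (20, 5, 2, 27, 17, t), (20, 5, 2, 27, 18, s), (20, 5, 2, 27, 33, v), (22, 17, 37, 22, 16, y), (27, 38, 1, 18, 24, a), (27, 38, 1, 18, 32, d), (27, 39, 36, 2, 24, a), (27, 39, 36, 2, 32, d), (27, 8, 8, 24, 24, a), (27, 8, 8, 24, 32, d)}.
Joining (S ⨝ Q) and U on D yields {(20, 26, 10, 11, 17, t, 4), (20, 26, 10, 11, 18, s, 10), (20, 26, 10, 11, 33, v, 24), (20, 26, 10, 11, 33, v, 29), (20, 26, 10, 11, 33, v, 34), (20, 28, 10, 39, 17, t, 4), (20, 28, 10, 39, 18, s, 10), (20, 28, 10, 39, 33, v, 24), (20, 28, 10, 39, 33, v, 29), (20, 28, 10, 39, 33, v, 34), (20, 5, 2, 27, 17, t, 4), (20, 5, 2, 27, 18, s, 10), (20, 5, 2, 27, 33, v, 24), (20, 5, 2, 27, 33, v, 29), (20, 5, 2, 27, 33, v, 34), (27, 38, 1, 18, 32, d, 2), (27, 38, 1, 18, 32, d, 23), (27, 39, 36, 2, 32, d, 2), (27, 39, 36, 2, 32, d, 23), (27, 8, 8, 24, 32, d, 2), (27, 8, 8, 24, 32, d, 23)}.
Apply σ_{D ≤ 18}; surviving tuples: {(20, 26, 10, 11, 17, t, 4), (20, 26, 10, 11, 18, s, 10), (20, 28, 10, 39, 17, t, 4), (20, 28, 10, 39, 18, s, 10), (20, 5, 2, 27, 17, t, 4), (20, 5, 2, 27, 18, s, 10)}
π_{B, D, E} gives {(s, 18, 26), (s, 18, 28), (s, 18, 5), (t, 17, 26), (t, 17, 28), (t, 17, 5)}.

{(s, 18, 26), (s, 18, 28), (s, 18, 5), (t, 17, 26), (t, 17, 28), (t, 17, 5)}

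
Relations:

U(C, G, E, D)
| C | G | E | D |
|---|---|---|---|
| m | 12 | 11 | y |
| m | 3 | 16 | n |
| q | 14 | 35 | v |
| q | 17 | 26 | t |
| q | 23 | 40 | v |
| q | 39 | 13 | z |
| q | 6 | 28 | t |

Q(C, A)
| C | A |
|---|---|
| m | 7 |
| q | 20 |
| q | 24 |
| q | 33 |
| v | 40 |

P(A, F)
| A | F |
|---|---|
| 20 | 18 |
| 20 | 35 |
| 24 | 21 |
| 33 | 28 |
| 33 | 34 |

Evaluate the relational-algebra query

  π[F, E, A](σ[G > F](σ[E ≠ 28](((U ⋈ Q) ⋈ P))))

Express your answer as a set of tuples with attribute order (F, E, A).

{(18, 13, 20), (18, 40, 20), (21, 13, 24), (21, 40, 24), (28, 13, 33), (34, 13, 33), (35, 13, 20)}

U ⋈ Q (natural join on C): {(m, 12, 11, y, 7), (m, 3, 16, n, 7), (q, 14, 35, v, 20), (q, 14, 35, v, 24), (q, 14, 35, v, 33), (q, 17, 26, t, 20), (q, 17, 26, t, 24), (q, 17, 26, t, 33), (q, 23, 40, v, 20), (q, 23, 40, v, 24), (q, 23, 40, v, 33), (q, 39, 13, z, 20), (q, 39, 13, z, 24), (q, 39, 13, z, 33), (q, 6, 28, t, 20), (q, 6, 28, t, 24), (q, 6, 28, t, 33)}
(U ⋈ Q) ⋈ P (natural join on A): {(q, 14, 35, v, 20, 18), (q, 14, 35, v, 20, 35), (q, 14, 35, v, 24, 21), (q, 14, 35, v, 33, 28), (q, 14, 35, v, 33, 34), (q, 17, 26, t, 20, 18), (q, 17, 26, t, 20, 35), (q, 17, 26, t, 24, 21), (q, 17, 26, t, 33, 28), (q, 17, 26, t, 33, 34), (q, 23, 40, v, 20, 18), (q, 23, 40, v, 20, 35), (q, 23, 40, v, 24, 21), (q, 23, 40, v, 33, 28), (q, 23, 40, v, 33, 34), (q, 39, 13, z, 20, 18), (q, 39, 13, z, 20, 35), (q, 39, 13, z, 24, 21), (q, 39, 13, z, 33, 28), (q, 39, 13, z, 33, 34), (q, 6, 28, t, 20, 18), (q, 6, 28, t, 20, 35), (q, 6, 28, t, 24, 21), (q, 6, 28, t, 33, 28), (q, 6, 28, t, 33, 34)}
Selection E ≠ 28: {(q, 14, 35, v, 20, 18), (q, 14, 35, v, 20, 35), (q, 14, 35, v, 24, 21), (q, 14, 35, v, 33, 28), (q, 14, 35, v, 33, 34), (q, 17, 26, t, 20, 18), (q, 17, 26, t, 20, 35), (q, 17, 26, t, 24, 21), (q, 17, 26, t, 33, 28), (q, 17, 26, t, 33, 34), (q, 23, 40, v, 20, 18), (q, 23, 40, v, 20, 35), (q, 23, 40, v, 24, 21), (q, 23, 40, v, 33, 28), (q, 23, 40, v, 33, 34), (q, 39, 13, z, 20, 18), (q, 39, 13, z, 20, 35), (q, 39, 13, z, 24, 21), (q, 39, 13, z, 33, 28), (q, 39, 13, z, 33, 34)}
Selection G > F: {(q, 23, 40, v, 20, 18), (q, 23, 40, v, 24, 21), (q, 39, 13, z, 20, 18), (q, 39, 13, z, 20, 35), (q, 39, 13, z, 24, 21), (q, 39, 13, z, 33, 28), (q, 39, 13, z, 33, 34)}
Keep only column(s) F, E, A: {(18, 13, 20), (18, 40, 20), (21, 13, 24), (21, 40, 24), (28, 13, 33), (34, 13, 33), (35, 13, 20)}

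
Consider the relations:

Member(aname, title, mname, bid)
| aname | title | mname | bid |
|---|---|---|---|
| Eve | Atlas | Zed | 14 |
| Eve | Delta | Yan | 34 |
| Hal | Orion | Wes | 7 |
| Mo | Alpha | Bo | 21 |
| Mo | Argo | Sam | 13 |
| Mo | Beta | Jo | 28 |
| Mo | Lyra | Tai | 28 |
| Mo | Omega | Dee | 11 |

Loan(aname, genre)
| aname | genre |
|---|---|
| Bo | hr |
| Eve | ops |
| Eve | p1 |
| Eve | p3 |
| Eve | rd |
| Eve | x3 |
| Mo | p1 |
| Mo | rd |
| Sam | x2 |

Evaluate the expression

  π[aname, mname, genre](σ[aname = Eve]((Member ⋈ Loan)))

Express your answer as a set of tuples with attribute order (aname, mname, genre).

Joining Member and Loan on aname yields {(Eve, Atlas, Zed, 14, ops), (Eve, Atlas, Zed, 14, p1), (Eve, Atlas, Zed, 14, p3), (Eve, Atlas, Zed, 14, rd), (Eve, Atlas, Zed, 14, x3), (Eve, Delta, Yan, 34, ops), (Eve, Delta, Yan, 34, p1), (Eve, Delta, Yan, 34, p3), (Eve, Delta, Yan, 34, rd), (Eve, Delta, Yan, 34, x3), (Mo, Alpha, Bo, 21, p1), (Mo, Alpha, Bo, 21, rd), (Mo, Argo, Sam, 13, p1), (Mo, Argo, Sam, 13, rd), (Mo, Beta, Jo, 28, p1), (Mo, Beta, Jo, 28, rd), (Mo, Lyra, Tai, 28, p1), (Mo, Lyra, Tai, 28, rd), (Mo, Omega, Dee, 11, p1), (Mo, Omega, Dee, 11, rd)}.
Selection aname = Eve: {(Eve, Atlas, Zed, 14, ops), (Eve, Atlas, Zed, 14, p1), (Eve, Atlas, Zed, 14, p3), (Eve, Atlas, Zed, 14, rd), (Eve, Atlas, Zed, 14, x3), (Eve, Delta, Yan, 34, ops), (Eve, Delta, Yan, 34, p1), (Eve, Delta, Yan, 34, p3), (Eve, Delta, Yan, 34, rd), (Eve, Delta, Yan, 34, x3)}
π_{aname, mname, genre} gives {(Eve, Yan, ops), (Eve, Yan, p1), (Eve, Yan, p3), (Eve, Yan, rd), (Eve, Yan, x3), (Eve, Zed, ops), (Eve, Zed, p1), (Eve, Zed, p3), (Eve, Zed, rd), (Eve, Zed, x3)}.

{(Eve, Yan, ops), (Eve, Yan, p1), (Eve, Yan, p3), (Eve, Yan, rd), (Eve, Yan, x3), (Eve, Zed, ops), (Eve, Zed, p1), (Eve, Zed, p3), (Eve, Zed, rd), (Eve, Zed, x3)}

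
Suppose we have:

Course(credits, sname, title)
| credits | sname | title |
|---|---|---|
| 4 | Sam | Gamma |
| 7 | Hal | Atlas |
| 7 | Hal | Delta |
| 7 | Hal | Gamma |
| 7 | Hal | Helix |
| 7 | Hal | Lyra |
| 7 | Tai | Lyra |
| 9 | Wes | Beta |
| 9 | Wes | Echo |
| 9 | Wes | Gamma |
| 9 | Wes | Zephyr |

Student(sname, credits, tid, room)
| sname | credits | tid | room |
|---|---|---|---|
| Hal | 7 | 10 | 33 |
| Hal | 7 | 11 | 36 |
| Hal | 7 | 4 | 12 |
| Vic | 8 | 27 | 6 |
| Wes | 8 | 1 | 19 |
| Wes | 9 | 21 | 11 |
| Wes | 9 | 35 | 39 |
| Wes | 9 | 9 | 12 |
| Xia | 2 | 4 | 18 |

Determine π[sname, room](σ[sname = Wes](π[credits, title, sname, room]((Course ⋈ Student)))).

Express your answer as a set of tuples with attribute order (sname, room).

Joining Course and Student on credits, sname yields {(7, Hal, Atlas, 10, 33), (7, Hal, Atlas, 11, 36), (7, Hal, Atlas, 4, 12), (7, Hal, Delta, 10, 33), (7, Hal, Delta, 11, 36), (7, Hal, Delta, 4, 12), (7, Hal, Gamma, 10, 33), (7, Hal, Gamma, 11, 36), (7, Hal, Gamma, 4, 12), (7, Hal, Helix, 10, 33), (7, Hal, Helix, 11, 36), (7, Hal, Helix, 4, 12), (7, Hal, Lyra, 10, 33), (7, Hal, Lyra, 11, 36), (7, Hal, Lyra, 4, 12), (9, Wes, Beta, 21, 11), (9, Wes, Beta, 35, 39), (9, Wes, Beta, 9, 12), (9, Wes, Echo, 21, 11), (9, Wes, Echo, 35, 39), (9, Wes, Echo, 9, 12), (9, Wes, Gamma, 21, 11), (9, Wes, Gamma, 35, 39), (9, Wes, Gamma, 9, 12), (9, Wes, Zephyr, 21, 11), (9, Wes, Zephyr, 35, 39), (9, Wes, Zephyr, 9, 12)}.
π[credits, title, sname, room]: project onto (credits, title, sname, room) → {(7, Atlas, Hal, 12), (7, Atlas, Hal, 33), (7, Atlas, Hal, 36), (7, Delta, Hal, 12), (7, Delta, Hal, 33), (7, Delta, Hal, 36), (7, Gamma, Hal, 12), (7, Gamma, Hal, 33), (7, Gamma, Hal, 36), (7, Helix, Hal, 12), (7, Helix, Hal, 33), (7, Helix, Hal, 36), (7, Lyra, Hal, 12), (7, Lyra, Hal, 33), (7, Lyra, Hal, 36), (9, Beta, Wes, 11), (9, Beta, Wes, 12), (9, Beta, Wes, 39), (9, Echo, Wes, 11), (9, Echo, Wes, 12), (9, Echo, Wes, 39), (9, Gamma, Wes, 11), (9, Gamma, Wes, 12), (9, Gamma, Wes, 39), (9, Zephyr, Wes, 11), (9, Zephyr, Wes, 12), (9, Zephyr, Wes, 39)}
Apply σ_{sname = Wes}; surviving tuples: {(9, Beta, Wes, 11), (9, Beta, Wes, 12), (9, Beta, Wes, 39), (9, Echo, Wes, 11), (9, Echo, Wes, 12), (9, Echo, Wes, 39), (9, Gamma, Wes, 11), (9, Gamma, Wes, 12), (9, Gamma, Wes, 39), (9, Zephyr, Wes, 11), (9, Zephyr, Wes, 12), (9, Zephyr, Wes, 39)}
π[sname, room]: project onto (sname, room) (9 duplicate(s) eliminated) → {(Wes, 11), (Wes, 12), (Wes, 39)}

{(Wes, 11), (Wes, 12), (Wes, 39)}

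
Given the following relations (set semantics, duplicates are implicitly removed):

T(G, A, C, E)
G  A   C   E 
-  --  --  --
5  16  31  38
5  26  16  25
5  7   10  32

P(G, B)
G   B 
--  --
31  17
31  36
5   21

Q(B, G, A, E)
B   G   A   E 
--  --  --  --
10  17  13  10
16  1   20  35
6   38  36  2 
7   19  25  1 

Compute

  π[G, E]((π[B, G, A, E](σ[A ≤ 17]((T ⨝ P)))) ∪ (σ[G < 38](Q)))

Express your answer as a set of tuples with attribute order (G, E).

T ⋈ P (natural join on G): {(5, 16, 31, 38, 21), (5, 26, 16, 25, 21), (5, 7, 10, 32, 21)}
Selection A ≤ 17: {(5, 16, 31, 38, 21), (5, 7, 10, 32, 21)}
π_{B, G, A, E} gives {(21, 5, 16, 38), (21, 5, 7, 32)}.
Selection G < 38: {(10, 17, 13, 10), (16, 1, 20, 35), (7, 19, 25, 1)}
Taking the union: {(10, 17, 13, 10), (16, 1, 20, 35), (21, 5, 16, 38), (21, 5, 7, 32), (7, 19, 25, 1)}
π_{G, E} gives {(1, 35), (17, 10), (19, 1), (5, 32), (5, 38)}.

{(1, 35), (17, 10), (19, 1), (5, 32), (5, 38)}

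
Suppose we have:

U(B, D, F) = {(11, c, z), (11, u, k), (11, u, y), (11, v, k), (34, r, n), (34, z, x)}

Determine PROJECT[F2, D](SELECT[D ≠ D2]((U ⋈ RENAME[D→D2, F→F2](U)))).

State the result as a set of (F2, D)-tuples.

ρ[D→D2, F→F2]: schema becomes (B, D2, F2); tuples unchanged.
U ⋈ RENAME[D→D2, F→F2](U) (natural join on B): {(11, c, z, c, z), (11, c, z, u, k), (11, c, z, u, y), (11, c, z, v, k), (11, u, k, c, z), (11, u, k, u, k), (11, u, k, u, y), (11, u, k, v, k), (11, u, y, c, z), (11, u, y, u, k), (11, u, y, u, y), (11, u, y, v, k), (11, v, k, c, z), (11, v, k, u, k), (11, v, k, u, y), (11, v, k, v, k), (34, r, n, r, n), (34, r, n, z, x), (34, z, x, r, n), (34, z, x, z, x)}
σ[D ≠ D2]: keep tuples satisfying D ≠ D2 → {(11, c, z, u, k), (11, c, z, u, y), (11, c, z, v, k), (11, u, k, c, z), (11, u, k, v, k), (11, u, y, c, z), (11, u, y, v, k), (11, v, k, c, z), (11, v, k, u, k), (11, v, k, u, y), (34, r, n, z, x), (34, z, x, r, n)}
Projecting to F2, D (3 duplicate(s) eliminated): {(k, c), (k, u), (k, v), (n, z), (x, r), (y, c), (y, v), (z, u), (z, v)}

{(k, c), (k, u), (k, v), (n, z), (x, r), (y, c), (y, v), (z, u), (z, v)}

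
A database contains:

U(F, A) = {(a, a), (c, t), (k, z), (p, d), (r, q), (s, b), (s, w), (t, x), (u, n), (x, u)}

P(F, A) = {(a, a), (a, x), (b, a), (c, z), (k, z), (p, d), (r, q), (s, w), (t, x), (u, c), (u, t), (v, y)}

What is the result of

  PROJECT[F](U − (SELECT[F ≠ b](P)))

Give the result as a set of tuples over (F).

Apply σ_{F ≠ b}; surviving tuples: {(a, a), (a, x), (c, z), (k, z), (p, d), (r, q), (s, w), (t, x), (u, c), (u, t), (v, y)}
Taking the difference: {(c, t), (s, b), (u, n), (x, u)}
Projecting to F: {c, s, u, x}

{c, s, u, x}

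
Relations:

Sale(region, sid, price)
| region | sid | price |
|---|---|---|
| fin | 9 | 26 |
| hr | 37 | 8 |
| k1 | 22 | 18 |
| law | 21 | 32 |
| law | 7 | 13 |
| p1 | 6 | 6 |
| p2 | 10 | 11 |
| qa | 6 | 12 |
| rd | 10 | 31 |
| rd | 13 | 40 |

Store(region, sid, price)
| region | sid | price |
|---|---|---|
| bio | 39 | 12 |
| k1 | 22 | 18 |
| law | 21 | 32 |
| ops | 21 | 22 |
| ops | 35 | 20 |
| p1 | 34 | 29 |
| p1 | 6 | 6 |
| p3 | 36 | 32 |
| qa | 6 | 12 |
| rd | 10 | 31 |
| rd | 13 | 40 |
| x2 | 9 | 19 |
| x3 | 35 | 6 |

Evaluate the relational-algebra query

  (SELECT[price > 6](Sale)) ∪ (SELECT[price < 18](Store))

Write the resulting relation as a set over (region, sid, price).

σ[price > 6]: keep tuples satisfying price > 6 → {(fin, 9, 26), (hr, 37, 8), (k1, 22, 18), (law, 21, 32), (law, 7, 13), (p2, 10, 11), (qa, 6, 12), (rd, 10, 31), (rd, 13, 40)}
σ[price < 18]: keep tuples satisfying price < 18 → {(bio, 39, 12), (p1, 6, 6), (qa, 6, 12), (x3, 35, 6)}
Taking the union: {(bio, 39, 12), (fin, 9, 26), (hr, 37, 8), (k1, 22, 18), (law, 21, 32), (law, 7, 13), (p1, 6, 6), (p2, 10, 11), (qa, 6, 12), (rd, 10, 31), (rd, 13, 40), (x3, 35, 6)}

{(bio, 39, 12), (fin, 9, 26), (hr, 37, 8), (k1, 22, 18), (law, 21, 32), (law, 7, 13), (p1, 6, 6), (p2, 10, 11), (qa, 6, 12), (rd, 10, 31), (rd, 13, 40), (x3, 35, 6)}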